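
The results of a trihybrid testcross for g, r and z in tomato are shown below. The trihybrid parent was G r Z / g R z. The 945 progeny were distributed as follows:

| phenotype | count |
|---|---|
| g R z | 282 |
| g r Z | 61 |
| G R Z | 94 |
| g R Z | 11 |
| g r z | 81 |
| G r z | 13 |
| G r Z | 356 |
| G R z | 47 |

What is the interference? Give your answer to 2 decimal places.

The two rarest classes, G r z and g R Z, are the double crossovers. Comparing them with the parentals, only the z allele has switched, so z is the middle locus and the order is g – z – r.
g–z: (108 + 24)/945 = 0.1397; z–r: (175 + 24)/945 = 0.2106.
Expected DCO frequency = 0.1397 × 0.2106 ≈ 0.02942; observed = 24/945 ≈ 0.02540.
Coefficient of coincidence = 0.02540/0.02942 ≈ 0.86; interference = 1 − 0.86 = 0.14.

0.14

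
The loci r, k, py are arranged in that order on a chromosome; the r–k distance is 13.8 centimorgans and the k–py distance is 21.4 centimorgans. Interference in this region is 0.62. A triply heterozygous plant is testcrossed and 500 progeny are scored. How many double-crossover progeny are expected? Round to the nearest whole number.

6

Map distances give recombination frequencies of 0.138 and 0.214 for the two intervals.
With interference 0.62 (so coincidence = 0.38), expected double-crossover frequency = 0.138 × 0.214 × 0.38 = 0.01122.
Expected number = 0.01122 × 500 = 5.61 ≈ 6.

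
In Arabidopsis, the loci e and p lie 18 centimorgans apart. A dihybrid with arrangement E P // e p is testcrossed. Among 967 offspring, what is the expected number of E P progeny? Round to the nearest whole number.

396

A map distance of 18 centimorgans corresponds to a recombination frequency of 0.180.
The F1 is E P / e p, so E P is a parental gamete class with expected frequency (1 − r)/2 = 0.820/2 = 0.4100.
Expected number = 0.4100 × 967 = 396.47 ≈ 396.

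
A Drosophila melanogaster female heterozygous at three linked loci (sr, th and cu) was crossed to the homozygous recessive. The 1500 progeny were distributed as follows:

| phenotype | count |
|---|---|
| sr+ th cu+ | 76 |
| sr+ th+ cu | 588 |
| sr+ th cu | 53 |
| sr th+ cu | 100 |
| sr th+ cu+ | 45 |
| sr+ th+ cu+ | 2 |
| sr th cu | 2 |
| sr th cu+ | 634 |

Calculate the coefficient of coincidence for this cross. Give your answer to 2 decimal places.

0.33

The two most frequent reciprocal classes, sr th cu+ and sr+ th+ cu, are the parental types, so the F1 was sr th cu+ / sr+ th+ cu.
The two rarest classes, sr th cu and sr+ th+ cu+, are the double crossovers. Comparing them with the parentals, only the cu allele has switched, so cu is the middle locus and the order is th – cu – sr.
th–cu: (98 + 4)/1500 = 0.0680; cu–sr: (176 + 4)/1500 = 0.1200.
Expected DCO frequency = 0.0680 × 0.1200 ≈ 0.00816; observed = 4/1500 ≈ 0.00267.
Coefficient of coincidence = 0.00267/0.00816 ≈ 0.33.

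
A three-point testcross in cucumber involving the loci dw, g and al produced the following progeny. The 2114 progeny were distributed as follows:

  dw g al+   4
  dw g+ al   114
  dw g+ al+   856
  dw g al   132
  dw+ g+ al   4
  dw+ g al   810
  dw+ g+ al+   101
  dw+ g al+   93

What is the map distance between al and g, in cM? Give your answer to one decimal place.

10.2 cM

The two most frequent reciprocal classes, dw g+ al+ and dw+ g al, are the parental types, so the F1 was dw g+ al+ / dw+ g al.
The two rarest classes, dw g al+ and dw+ g+ al, are the double crossovers. Comparing them with the parentals, only the g allele has switched, so g is the middle locus and the order is dw – g – al.
Crossovers in the g–al interval produce the single-crossover classes dw g+ al and dw+ g al+ (114 + 93 = 207) plus the double crossovers (8).
RF(g–al) = (207 + 8) / 2114 = 215/2114 = 0.1017 → 10.2 cM.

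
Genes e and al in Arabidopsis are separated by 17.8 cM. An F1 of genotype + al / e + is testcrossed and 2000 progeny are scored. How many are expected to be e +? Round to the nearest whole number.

A map distance of 17.8 cM corresponds to a recombination frequency of 0.178.
The F1 is + al / e +, so e + is a parental gamete class with expected frequency (1 − r)/2 = 0.822/2 = 0.4110.
Expected number = 0.4110 × 2000 = 822.00 ≈ 822.

822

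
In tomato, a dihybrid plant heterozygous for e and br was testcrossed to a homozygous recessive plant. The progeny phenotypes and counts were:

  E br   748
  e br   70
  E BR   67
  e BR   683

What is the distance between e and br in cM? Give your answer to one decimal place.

8.7 cM

The two most frequent classes, E br (748) and e BR (683), are the parental types, so the F1 was E br / e BR.
The recombinant classes are E BR and e br: 67 + 70 = 137.
Recombination frequency = 137/1568 = 0.0874 ≈ 8.7%, i.e. 8.7 cM.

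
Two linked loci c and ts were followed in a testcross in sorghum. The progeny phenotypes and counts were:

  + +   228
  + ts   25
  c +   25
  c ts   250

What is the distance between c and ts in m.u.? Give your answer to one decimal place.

The two most frequent classes, + + (228) and c ts (250), are the parental types, so the F1 was + + / c ts.
The recombinant classes are + ts and c +: 25 + 25 = 50.
Recombination frequency = 50/528 = 0.0947 ≈ 9.5%, i.e. 9.5 m.u.

9.5 m.u.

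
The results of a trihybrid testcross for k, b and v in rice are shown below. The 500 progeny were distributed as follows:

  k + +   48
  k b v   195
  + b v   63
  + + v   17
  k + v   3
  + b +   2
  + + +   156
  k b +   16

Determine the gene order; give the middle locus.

The two most frequent reciprocal classes, k b v and + + +, are the parental types, so the F1 was k b v / + + +.
The two rarest classes, k + v and + b +, are the double crossovers. Comparing them with the parentals, only the b allele has switched, so b is the middle locus and the order is k – b – v.

b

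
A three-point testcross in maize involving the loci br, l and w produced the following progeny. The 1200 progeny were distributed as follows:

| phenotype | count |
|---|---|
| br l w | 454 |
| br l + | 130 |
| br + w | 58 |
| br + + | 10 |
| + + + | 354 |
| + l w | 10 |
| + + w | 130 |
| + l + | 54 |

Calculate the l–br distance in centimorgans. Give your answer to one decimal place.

The two most frequent reciprocal classes, + + + and br l w, are the parental types, so the F1 was + + + / br l w.
The two rarest classes, br + + and + l w, are the double crossovers. Comparing them with the parentals, only the br allele has switched, so br is the middle locus and the order is w – br – l.
Crossovers in the br–l interval produce the single-crossover classes + l + and br + w (54 + 58 = 112) plus the double crossovers (20).
RF(br–l) = (112 + 20) / 1200 = 132/1200 = 0.1100 → 11.0 centimorgans.

11.0 centimorgans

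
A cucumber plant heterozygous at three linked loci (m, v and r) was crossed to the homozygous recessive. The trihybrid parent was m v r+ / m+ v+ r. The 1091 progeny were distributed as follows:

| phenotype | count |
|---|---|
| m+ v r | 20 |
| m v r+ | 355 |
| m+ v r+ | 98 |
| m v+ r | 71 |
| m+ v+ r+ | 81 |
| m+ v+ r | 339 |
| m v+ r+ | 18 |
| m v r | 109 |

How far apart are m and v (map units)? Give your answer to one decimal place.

The two rarest classes, m v+ r+ and m+ v r, are the double crossovers. Comparing them with the parentals, only the v allele has switched, so v is the middle locus and the order is m – v – r.
Crossovers in the m–v interval produce the single-crossover classes m+ v r+ and m v+ r (98 + 71 = 169) plus the double crossovers (38).
RF(m–v) = (169 + 38) / 1091 = 207/1091 = 0.1897 → 19.0 map units.

19.0 map units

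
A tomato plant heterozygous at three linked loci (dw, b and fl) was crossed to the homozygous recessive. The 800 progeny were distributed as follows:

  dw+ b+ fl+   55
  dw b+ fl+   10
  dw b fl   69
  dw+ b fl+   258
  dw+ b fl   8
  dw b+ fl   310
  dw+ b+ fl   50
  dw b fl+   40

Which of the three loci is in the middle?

The two most frequent reciprocal classes, dw+ b fl+ and dw b+ fl, are the parental types, so the F1 was dw+ b fl+ / dw b+ fl.
The two rarest classes, dw+ b fl and dw b+ fl+, are the double crossovers. Comparing them with the parentals, only the fl allele has switched, so fl is the middle locus and the order is dw – fl – b.

fl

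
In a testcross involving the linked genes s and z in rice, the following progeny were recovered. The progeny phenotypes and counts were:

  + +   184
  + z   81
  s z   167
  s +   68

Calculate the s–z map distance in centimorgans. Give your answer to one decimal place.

The two most frequent classes, + + (184) and s z (167), are the parental types, so the F1 was + + / s z.
The recombinant classes are + z and s +: 81 + 68 = 149.
Recombination frequency = 149/500 = 0.2980 ≈ 29.8%, i.e. 29.8 centimorgans.

29.8 centimorgans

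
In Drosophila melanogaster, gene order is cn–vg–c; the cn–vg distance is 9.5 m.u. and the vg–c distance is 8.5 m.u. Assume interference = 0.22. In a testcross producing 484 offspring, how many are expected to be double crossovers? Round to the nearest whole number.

Map distances give recombination frequencies of 0.095 and 0.085 for the two intervals.
With interference 0.22 (so coincidence = 0.78), expected double-crossover frequency = 0.095 × 0.085 × 0.78 = 0.00630.
Expected number = 0.00630 × 484 = 3.05 ≈ 3.

3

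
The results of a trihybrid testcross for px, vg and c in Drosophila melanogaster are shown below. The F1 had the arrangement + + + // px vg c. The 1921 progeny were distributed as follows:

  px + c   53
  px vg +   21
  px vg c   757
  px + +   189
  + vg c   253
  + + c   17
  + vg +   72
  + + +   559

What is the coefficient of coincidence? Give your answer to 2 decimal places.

0.93

The two rarest classes, + + c and px vg +, are the double crossovers. Comparing them with the parentals, only the c allele has switched, so c is the middle locus and the order is vg – c – px.
vg–c: (125 + 38)/1921 = 0.0849; c–px: (442 + 38)/1921 = 0.2499.
Expected DCO frequency = 0.0849 × 0.2499 ≈ 0.02122; observed = 38/1921 ≈ 0.01978.
Coefficient of coincidence = 0.01978/0.02122 ≈ 0.93.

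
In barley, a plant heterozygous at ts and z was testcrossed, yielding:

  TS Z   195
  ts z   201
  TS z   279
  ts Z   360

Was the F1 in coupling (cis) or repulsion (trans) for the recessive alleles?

trans

The two most frequent classes are TS z (279) and ts Z (360); these are the parental (non-recombinant) types.
So the F1 carried TS z on one chromosome and ts Z on the other — the recessive alleles are on opposite chromosomes (trans / repulsion).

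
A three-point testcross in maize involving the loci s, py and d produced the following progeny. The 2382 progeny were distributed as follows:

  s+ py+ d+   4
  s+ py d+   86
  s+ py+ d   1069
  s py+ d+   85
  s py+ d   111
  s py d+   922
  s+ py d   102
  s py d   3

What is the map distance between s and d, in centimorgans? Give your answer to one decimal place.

8.6 centimorgans

The two most frequent reciprocal classes, s+ py+ d and s py d+, are the parental types, so the F1 was s+ py+ d / s py d+.
The two rarest classes, s+ py+ d+ and s py d, are the double crossovers. Comparing them with the parentals, only the d allele has switched, so d is the middle locus and the order is s – d – py.
Crossovers in the s–d interval produce the single-crossover classes s py+ d and s+ py d+ (111 + 86 = 197) plus the double crossovers (7).
RF(s–d) = (197 + 7) / 2382 = 204/2382 = 0.0856 → 8.6 centimorgans.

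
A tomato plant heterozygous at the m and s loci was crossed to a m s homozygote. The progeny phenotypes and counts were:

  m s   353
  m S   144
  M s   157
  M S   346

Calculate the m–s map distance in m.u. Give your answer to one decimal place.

30.1 m.u.

The two most frequent classes, M S (346) and m s (353), are the parental types, so the F1 was M S / m s.
The recombinant classes are M s and m S: 157 + 144 = 301.
Recombination frequency = 301/1000 = 0.3010 ≈ 30.1%, i.e. 30.1 m.u.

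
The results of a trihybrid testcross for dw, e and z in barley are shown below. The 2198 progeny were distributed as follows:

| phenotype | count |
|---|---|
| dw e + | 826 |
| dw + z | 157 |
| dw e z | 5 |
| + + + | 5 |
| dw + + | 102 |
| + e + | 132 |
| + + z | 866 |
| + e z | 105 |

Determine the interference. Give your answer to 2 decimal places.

0.66

The two most frequent reciprocal classes, dw e + and + + z, are the parental types, so the F1 was dw e + / + + z.
The two rarest classes, dw e z and + + +, are the double crossovers. Comparing them with the parentals, only the z allele has switched, so z is the middle locus and the order is e – z – dw.
e–z: (207 + 10)/2198 = 0.0987; z–dw: (289 + 10)/2198 = 0.1360.
Expected DCO frequency = 0.0987 × 0.1360 ≈ 0.01342; observed = 10/2198 ≈ 0.00455.
Coefficient of coincidence = 0.00455/0.01342 ≈ 0.34; interference = 1 − 0.34 = 0.66.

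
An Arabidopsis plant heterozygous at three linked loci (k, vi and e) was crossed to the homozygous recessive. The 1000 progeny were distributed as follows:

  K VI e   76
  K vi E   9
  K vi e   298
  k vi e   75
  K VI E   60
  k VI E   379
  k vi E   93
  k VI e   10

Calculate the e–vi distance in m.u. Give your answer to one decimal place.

The two most frequent reciprocal classes, K vi e and k VI E, are the parental types, so the F1 was K vi e / k VI E.
The two rarest classes, K vi E and k VI e, are the double crossovers. Comparing them with the parentals, only the e allele has switched, so e is the middle locus and the order is k – e – vi.
Crossovers in the e–vi interval produce the single-crossover classes K VI e and k vi E (76 + 93 = 169) plus the double crossovers (19).
RF(e–vi) = (169 + 19) / 1000 = 188/1000 = 0.1880 → 18.8 m.u.

18.8 m.u.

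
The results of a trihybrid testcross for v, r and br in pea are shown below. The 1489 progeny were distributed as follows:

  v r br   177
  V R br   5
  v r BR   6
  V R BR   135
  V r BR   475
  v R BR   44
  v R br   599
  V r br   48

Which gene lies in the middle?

The two most frequent reciprocal classes, v R br and V r BR, are the parental types, so the F1 was v R br / V r BR.
The two rarest classes, V R br and v r BR, are the double crossovers. Comparing them with the parentals, only the v allele has switched, so v is the middle locus and the order is r – v – br.

v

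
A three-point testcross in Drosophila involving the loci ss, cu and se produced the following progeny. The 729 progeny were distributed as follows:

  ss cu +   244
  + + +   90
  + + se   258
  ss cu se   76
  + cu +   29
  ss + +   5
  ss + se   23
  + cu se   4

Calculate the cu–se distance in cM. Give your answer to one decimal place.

The two most frequent reciprocal classes, + + se and ss cu +, are the parental types, so the F1 was + + se / ss cu +.
The two rarest classes, + cu se and ss + +, are the double crossovers. Comparing them with the parentals, only the cu allele has switched, so cu is the middle locus and the order is se – cu – ss.
Crossovers in the se–cu interval produce the single-crossover classes + + + and ss cu se (90 + 76 = 166) plus the double crossovers (9).
RF(se–cu) = (166 + 9) / 729 = 175/729 = 0.2401 → 24.0 cM.

24.0 cM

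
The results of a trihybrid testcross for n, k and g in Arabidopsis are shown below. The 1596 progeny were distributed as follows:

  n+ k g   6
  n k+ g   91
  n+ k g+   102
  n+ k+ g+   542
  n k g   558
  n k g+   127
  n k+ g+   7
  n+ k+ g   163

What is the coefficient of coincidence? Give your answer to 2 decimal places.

0.33

The two most frequent reciprocal classes, n+ k+ g+ and n k g, are the parental types, so the F1 was n+ k+ g+ / n k g.
The two rarest classes, n k+ g+ and n+ k g, are the double crossovers. Comparing them with the parentals, only the n allele has switched, so n is the middle locus and the order is k – n – g.
k–n: (193 + 13)/1596 = 0.1291; n–g: (290 + 13)/1596 = 0.1898.
Expected DCO frequency = 0.1291 × 0.1898 ≈ 0.02450; observed = 13/1596 ≈ 0.00815.
Coefficient of coincidence = 0.00815/0.02450 ≈ 0.33.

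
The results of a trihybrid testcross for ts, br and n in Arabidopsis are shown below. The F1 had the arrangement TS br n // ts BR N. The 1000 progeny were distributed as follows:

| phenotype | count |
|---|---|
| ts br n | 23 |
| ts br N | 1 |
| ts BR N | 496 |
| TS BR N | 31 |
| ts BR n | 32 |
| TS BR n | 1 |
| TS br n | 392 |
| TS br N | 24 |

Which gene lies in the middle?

The two rarest classes, TS BR n and ts br N, are the double crossovers. Comparing them with the parentals, only the br allele has switched, so br is the middle locus and the order is n – br – ts.

br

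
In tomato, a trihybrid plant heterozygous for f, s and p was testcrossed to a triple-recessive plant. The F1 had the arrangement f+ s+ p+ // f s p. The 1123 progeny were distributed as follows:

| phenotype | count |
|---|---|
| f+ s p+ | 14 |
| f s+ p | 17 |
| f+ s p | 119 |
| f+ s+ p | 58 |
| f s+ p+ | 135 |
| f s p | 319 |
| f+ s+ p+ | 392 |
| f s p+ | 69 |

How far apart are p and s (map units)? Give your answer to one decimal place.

The two rarest classes, f+ s p+ and f s+ p, are the double crossovers. Comparing them with the parentals, only the s allele has switched, so s is the middle locus and the order is f – s – p.
Crossovers in the s–p interval produce the single-crossover classes f+ s+ p and f s p+ (58 + 69 = 127) plus the double crossovers (31).
RF(s–p) = (127 + 31) / 1123 = 158/1123 = 0.1407 → 14.1 map units.

14.1 map units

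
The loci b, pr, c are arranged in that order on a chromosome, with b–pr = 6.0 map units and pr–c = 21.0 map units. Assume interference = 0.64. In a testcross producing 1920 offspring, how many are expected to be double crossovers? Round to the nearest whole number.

Map distances give recombination frequencies of 0.060 and 0.210 for the two intervals.
With interference 0.64 (so coincidence = 0.36), expected double-crossover frequency = 0.060 × 0.210 × 0.36 = 0.00454.
Expected number = 0.00454 × 1920 = 8.71 ≈ 9.

9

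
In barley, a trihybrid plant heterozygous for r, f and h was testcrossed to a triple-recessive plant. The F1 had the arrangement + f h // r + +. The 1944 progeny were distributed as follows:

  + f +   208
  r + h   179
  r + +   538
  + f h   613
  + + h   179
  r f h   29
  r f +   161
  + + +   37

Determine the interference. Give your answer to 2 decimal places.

The two rarest classes, r f h and + + +, are the double crossovers. Comparing them with the parentals, only the r allele has switched, so r is the middle locus and the order is h – r – f.
h–r: (387 + 66)/1944 = 0.2330; r–f: (340 + 66)/1944 = 0.2088.
Expected DCO frequency = 0.2330 × 0.2088 ≈ 0.04865; observed = 66/1944 ≈ 0.03395.
Coefficient of coincidence = 0.03395/0.04865 ≈ 0.70; interference = 1 − 0.70 = 0.30.

0.30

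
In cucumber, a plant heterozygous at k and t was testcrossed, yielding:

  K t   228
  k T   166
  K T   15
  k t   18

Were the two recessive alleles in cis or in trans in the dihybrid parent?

The two most frequent classes are K t (228) and k T (166); these are the parental (non-recombinant) types.
So the F1 carried K t on one chromosome and k T on the other — the recessive alleles are on opposite chromosomes (trans / repulsion).

trans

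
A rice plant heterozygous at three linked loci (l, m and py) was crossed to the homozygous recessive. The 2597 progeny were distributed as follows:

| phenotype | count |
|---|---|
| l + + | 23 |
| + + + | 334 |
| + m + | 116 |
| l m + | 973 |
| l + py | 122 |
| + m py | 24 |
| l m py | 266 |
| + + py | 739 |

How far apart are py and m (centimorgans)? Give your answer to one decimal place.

The two most frequent reciprocal classes, l m + and + + py, are the parental types, so the F1 was l m + / + + py.
The two rarest classes, l + + and + m py, are the double crossovers. Comparing them with the parentals, only the m allele has switched, so m is the middle locus and the order is py – m – l.
Crossovers in the py–m interval produce the single-crossover classes l m py and + + + (266 + 334 = 600) plus the double crossovers (47).
RF(py–m) = (600 + 47) / 2597 = 647/2597 = 0.2491 → 24.9 centimorgans.

24.9 centimorgans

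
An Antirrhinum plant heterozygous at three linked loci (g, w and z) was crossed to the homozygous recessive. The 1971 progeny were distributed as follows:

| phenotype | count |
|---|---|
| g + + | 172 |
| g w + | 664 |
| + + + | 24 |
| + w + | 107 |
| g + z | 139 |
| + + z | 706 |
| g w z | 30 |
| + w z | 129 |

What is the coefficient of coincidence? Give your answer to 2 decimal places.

The two most frequent reciprocal classes, g w + and + + z, are the parental types, so the F1 was g w + / + + z.
The two rarest classes, g w z and + + +, are the double crossovers. Comparing them with the parentals, only the z allele has switched, so z is the middle locus and the order is g – z – w.
g–z: (246 + 54)/1971 = 0.1522; z–w: (301 + 54)/1971 = 0.1801.
Expected DCO frequency = 0.1522 × 0.1801 ≈ 0.02741; observed = 54/1971 ≈ 0.02740.
Coefficient of coincidence = 0.02740/0.02741 ≈ 1.00.

1.00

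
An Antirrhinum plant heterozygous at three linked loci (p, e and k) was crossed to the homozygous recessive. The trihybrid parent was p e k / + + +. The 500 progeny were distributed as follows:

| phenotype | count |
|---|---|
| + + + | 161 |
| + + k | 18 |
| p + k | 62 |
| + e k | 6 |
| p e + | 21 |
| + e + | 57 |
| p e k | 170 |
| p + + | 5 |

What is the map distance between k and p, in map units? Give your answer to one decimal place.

10.0 map units

The two rarest classes, + e k and p + +, are the double crossovers. Comparing them with the parentals, only the p allele has switched, so p is the middle locus and the order is e – p – k.
Crossovers in the p–k interval produce the single-crossover classes p e + and + + k (21 + 18 = 39) plus the double crossovers (11).
RF(p–k) = (39 + 11) / 500 = 50/500 = 0.1000 → 10.0 map units.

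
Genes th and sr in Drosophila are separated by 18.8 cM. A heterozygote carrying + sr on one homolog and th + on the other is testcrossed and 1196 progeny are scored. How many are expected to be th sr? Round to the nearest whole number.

112

A map distance of 18.8 cM corresponds to a recombination frequency of 0.188.
The F1 is + sr / th +, so th sr is a recombinant gamete class with expected frequency r/2 = 0.188/2 = 0.0940.
Expected number = 0.0940 × 1196 = 112.42 ≈ 112.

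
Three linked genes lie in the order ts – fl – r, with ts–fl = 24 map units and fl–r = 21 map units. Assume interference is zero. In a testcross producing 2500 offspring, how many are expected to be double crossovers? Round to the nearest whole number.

Map distances give recombination frequencies of 0.240 and 0.210 for the two intervals.
With no interference, expected double-crossover frequency = 0.240 × 0.210 = 0.05040.
Expected number = 0.05040 × 2500 = 126.00 ≈ 126.

126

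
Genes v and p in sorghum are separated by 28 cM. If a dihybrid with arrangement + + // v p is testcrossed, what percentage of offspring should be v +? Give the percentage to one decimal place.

14.0%

A map distance of 28 cM corresponds to a recombination frequency of 0.280.
The F1 is + + / v p, so v + is a recombinant gamete class with expected frequency r/2 = 0.280/2 = 0.1400.
That is 0.1400 = 14.0% of the progeny.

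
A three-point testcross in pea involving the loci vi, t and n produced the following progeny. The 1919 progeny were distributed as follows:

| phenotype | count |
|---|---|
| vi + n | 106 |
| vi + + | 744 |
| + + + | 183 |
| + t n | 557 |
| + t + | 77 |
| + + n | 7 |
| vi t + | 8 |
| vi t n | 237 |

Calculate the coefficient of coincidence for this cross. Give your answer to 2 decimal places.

0.33

The two most frequent reciprocal classes, vi + + and + t n, are the parental types, so the F1 was vi + + / + t n.
The two rarest classes, vi t + and + + n, are the double crossovers. Comparing them with the parentals, only the t allele has switched, so t is the middle locus and the order is n – t – vi.
n–t: (183 + 15)/1919 = 0.1032; t–vi: (420 + 15)/1919 = 0.2267.
Expected DCO frequency = 0.1032 × 0.2267 ≈ 0.02340; observed = 15/1919 ≈ 0.00782.
Coefficient of coincidence = 0.00782/0.02340 ≈ 0.33.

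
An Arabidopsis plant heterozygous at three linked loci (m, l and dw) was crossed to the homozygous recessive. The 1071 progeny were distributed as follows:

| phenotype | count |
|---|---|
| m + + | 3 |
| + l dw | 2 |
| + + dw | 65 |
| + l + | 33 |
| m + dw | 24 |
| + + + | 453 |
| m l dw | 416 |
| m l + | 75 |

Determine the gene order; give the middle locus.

The two most frequent reciprocal classes, + + + and m l dw, are the parental types, so the F1 was + + + / m l dw.
The two rarest classes, m + + and + l dw, are the double crossovers. Comparing them with the parentals, only the m allele has switched, so m is the middle locus and the order is dw – m – l.

m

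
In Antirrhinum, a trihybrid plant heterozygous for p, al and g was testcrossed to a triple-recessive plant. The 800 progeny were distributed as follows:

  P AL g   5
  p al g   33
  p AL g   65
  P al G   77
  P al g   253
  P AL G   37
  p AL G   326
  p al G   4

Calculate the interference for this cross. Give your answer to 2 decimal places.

The two most frequent reciprocal classes, P al g and p AL G, are the parental types, so the F1 was P al g / p AL G.
The two rarest classes, P AL g and p al G, are the double crossovers. Comparing them with the parentals, only the al allele has switched, so al is the middle locus and the order is p – al – g.
p–al: (70 + 9)/800 = 0.0988; al–g: (142 + 9)/800 = 0.1888.
Expected DCO frequency = 0.0988 × 0.1888 ≈ 0.01865; observed = 9/800 ≈ 0.01125.
Coefficient of coincidence = 0.01125/0.01865 ≈ 0.60; interference = 1 − 0.60 = 0.40.

0.40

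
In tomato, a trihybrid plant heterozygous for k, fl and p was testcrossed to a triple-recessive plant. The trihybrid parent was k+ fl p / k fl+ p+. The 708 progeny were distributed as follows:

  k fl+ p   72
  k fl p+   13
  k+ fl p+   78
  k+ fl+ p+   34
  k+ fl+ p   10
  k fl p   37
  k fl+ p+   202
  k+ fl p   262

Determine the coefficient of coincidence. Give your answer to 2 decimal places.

1.00

The two rarest classes, k+ fl+ p and k fl p+, are the double crossovers. Comparing them with the parentals, only the fl allele has switched, so fl is the middle locus and the order is p – fl – k.
p–fl: (150 + 23)/708 = 0.2444; fl–k: (71 + 23)/708 = 0.1328.
Expected DCO frequency = 0.2444 × 0.1328 ≈ 0.03246; observed = 23/708 ≈ 0.03249.
Coefficient of coincidence = 0.03249/0.03246 ≈ 1.00.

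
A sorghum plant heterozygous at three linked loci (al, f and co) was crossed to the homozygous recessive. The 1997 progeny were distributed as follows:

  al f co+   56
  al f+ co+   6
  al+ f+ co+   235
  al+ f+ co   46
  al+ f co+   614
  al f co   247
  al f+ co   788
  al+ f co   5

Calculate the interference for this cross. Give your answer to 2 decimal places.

The two most frequent reciprocal classes, al+ f co+ and al f+ co, are the parental types, so the F1 was al+ f co+ / al f+ co.
The two rarest classes, al+ f co and al f+ co+, are the double crossovers. Comparing them with the parentals, only the co allele has switched, so co is the middle locus and the order is al – co – f.
al–co: (102 + 11)/1997 = 0.0566; co–f: (482 + 11)/1997 = 0.2469.
Expected DCO frequency = 0.0566 × 0.2469 ≈ 0.01397; observed = 11/1997 ≈ 0.00551.
Coefficient of coincidence = 0.00551/0.01397 ≈ 0.39; interference = 1 − 0.39 = 0.61.

0.61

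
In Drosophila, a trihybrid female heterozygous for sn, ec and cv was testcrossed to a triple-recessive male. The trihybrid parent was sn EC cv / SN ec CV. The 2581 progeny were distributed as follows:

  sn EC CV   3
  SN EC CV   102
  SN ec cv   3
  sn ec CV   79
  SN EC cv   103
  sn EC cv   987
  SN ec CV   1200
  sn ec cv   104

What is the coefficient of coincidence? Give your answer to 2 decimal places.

The two rarest classes, sn EC CV and SN ec cv, are the double crossovers. Comparing them with the parentals, only the cv allele has switched, so cv is the middle locus and the order is ec – cv – sn.
ec–cv: (206 + 6)/2581 = 0.0821; cv–sn: (182 + 6)/2581 = 0.0728.
Expected DCO frequency = 0.0821 × 0.0728 ≈ 0.00598; observed = 6/2581 ≈ 0.00232.
Coefficient of coincidence = 0.00232/0.00598 ≈ 0.39.

0.39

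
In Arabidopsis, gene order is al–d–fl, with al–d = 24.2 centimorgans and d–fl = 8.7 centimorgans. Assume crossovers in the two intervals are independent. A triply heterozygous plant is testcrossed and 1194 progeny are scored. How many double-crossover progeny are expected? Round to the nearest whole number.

Map distances give recombination frequencies of 0.242 and 0.087 for the two intervals.
With no interference, expected double-crossover frequency = 0.242 × 0.087 = 0.02105.
Expected number = 0.02105 × 1194 = 25.14 ≈ 25.

25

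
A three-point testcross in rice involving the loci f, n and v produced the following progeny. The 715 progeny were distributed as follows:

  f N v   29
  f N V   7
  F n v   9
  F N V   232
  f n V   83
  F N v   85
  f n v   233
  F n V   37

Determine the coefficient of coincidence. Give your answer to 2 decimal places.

0.76

The two most frequent reciprocal classes, f n v and F N V, are the parental types, so the F1 was f n v / F N V.
The two rarest classes, F n v and f N V, are the double crossovers. Comparing them with the parentals, only the f allele has switched, so f is the middle locus and the order is v – f – n.
v–f: (168 + 16)/715 = 0.2573; f–n: (66 + 16)/715 = 0.1147.
Expected DCO frequency = 0.2573 × 0.1147 ≈ 0.02951; observed = 16/715 ≈ 0.02238.
Coefficient of coincidence = 0.02238/0.02951 ≈ 0.76.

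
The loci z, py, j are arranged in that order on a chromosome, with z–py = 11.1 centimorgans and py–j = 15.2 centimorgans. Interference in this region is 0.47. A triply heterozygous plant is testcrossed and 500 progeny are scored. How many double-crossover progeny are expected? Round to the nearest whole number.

4

Map distances give recombination frequencies of 0.111 and 0.152 for the two intervals.
With interference 0.47 (so coincidence = 0.53), expected double-crossover frequency = 0.111 × 0.152 × 0.53 = 0.00894.
Expected number = 0.00894 × 500 = 4.47 ≈ 4.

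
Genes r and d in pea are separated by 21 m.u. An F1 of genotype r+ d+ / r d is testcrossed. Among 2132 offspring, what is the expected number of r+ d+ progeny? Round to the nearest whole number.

A map distance of 21 m.u. corresponds to a recombination frequency of 0.210.
The F1 is r+ d+ / r d, so r+ d+ is a parental gamete class with expected frequency (1 − r)/2 = 0.790/2 = 0.3950.
Expected number = 0.3950 × 2132 = 842.14 ≈ 842.

842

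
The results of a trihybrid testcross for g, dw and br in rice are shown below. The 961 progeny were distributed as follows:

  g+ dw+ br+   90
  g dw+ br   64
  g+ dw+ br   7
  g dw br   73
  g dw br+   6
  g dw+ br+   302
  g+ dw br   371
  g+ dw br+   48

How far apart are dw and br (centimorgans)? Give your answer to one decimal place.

The two most frequent reciprocal classes, g+ dw br and g dw+ br+, are the parental types, so the F1 was g+ dw br / g dw+ br+.
The two rarest classes, g+ dw+ br and g dw br+, are the double crossovers. Comparing them with the parentals, only the dw allele has switched, so dw is the middle locus and the order is br – dw – g.
Crossovers in the br–dw interval produce the single-crossover classes g+ dw br+ and g dw+ br (48 + 64 = 112) plus the double crossovers (13).
RF(br–dw) = (112 + 13) / 961 = 125/961 = 0.1301 → 13.0 centimorgans.

13.0 centimorgans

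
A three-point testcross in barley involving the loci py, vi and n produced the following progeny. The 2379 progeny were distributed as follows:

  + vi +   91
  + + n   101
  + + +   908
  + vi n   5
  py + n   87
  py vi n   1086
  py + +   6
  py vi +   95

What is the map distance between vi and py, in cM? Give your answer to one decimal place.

7.9 cM

The two most frequent reciprocal classes, + + + and py vi n, are the parental types, so the F1 was + + + / py vi n.
The two rarest classes, py + + and + vi n, are the double crossovers. Comparing them with the parentals, only the py allele has switched, so py is the middle locus and the order is n – py – vi.
Crossovers in the py–vi interval produce the single-crossover classes + vi + and py + n (91 + 87 = 178) plus the double crossovers (11).
RF(py–vi) = (178 + 11) / 2379 = 189/2379 = 0.0794 → 7.9 cM.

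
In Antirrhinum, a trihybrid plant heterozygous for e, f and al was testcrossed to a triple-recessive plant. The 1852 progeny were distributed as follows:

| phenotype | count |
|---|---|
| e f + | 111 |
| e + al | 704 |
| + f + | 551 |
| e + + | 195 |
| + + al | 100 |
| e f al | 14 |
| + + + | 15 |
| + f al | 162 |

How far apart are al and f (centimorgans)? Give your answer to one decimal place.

The two most frequent reciprocal classes, e + al and + f +, are the parental types, so the F1 was e + al / + f +.
The two rarest classes, e f al and + + +, are the double crossovers. Comparing them with the parentals, only the f allele has switched, so f is the middle locus and the order is al – f – e.
Crossovers in the al–f interval produce the single-crossover classes e + + and + f al (195 + 162 = 357) plus the double crossovers (29).
RF(al–f) = (357 + 29) / 1852 = 386/1852 = 0.2084 → 20.8 centimorgans.

20.8 centimorgans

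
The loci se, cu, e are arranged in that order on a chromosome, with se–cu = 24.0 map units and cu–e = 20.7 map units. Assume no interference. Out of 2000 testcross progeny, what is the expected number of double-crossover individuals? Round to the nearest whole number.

Map distances give recombination frequencies of 0.240 and 0.207 for the two intervals.
With no interference, expected double-crossover frequency = 0.240 × 0.207 = 0.04968.
Expected number = 0.04968 × 2000 = 99.36 ≈ 99.

99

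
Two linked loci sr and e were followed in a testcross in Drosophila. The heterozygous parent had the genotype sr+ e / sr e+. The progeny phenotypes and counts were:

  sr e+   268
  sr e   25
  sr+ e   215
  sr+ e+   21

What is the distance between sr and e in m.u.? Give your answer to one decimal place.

The recombinant classes are sr+ e+ and sr e: 21 + 25 = 46.
Recombination frequency = 46/529 = 0.0870 ≈ 8.7%, i.e. 8.7 m.u.

8.7 m.u.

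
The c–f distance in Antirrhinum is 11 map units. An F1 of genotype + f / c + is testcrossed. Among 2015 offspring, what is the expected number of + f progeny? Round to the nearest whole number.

897

A map distance of 11 map units corresponds to a recombination frequency of 0.110.
The F1 is + f / c +, so + f is a parental gamete class with expected frequency (1 − r)/2 = 0.890/2 = 0.4450.
Expected number = 0.4450 × 2015 = 896.68 ≈ 897.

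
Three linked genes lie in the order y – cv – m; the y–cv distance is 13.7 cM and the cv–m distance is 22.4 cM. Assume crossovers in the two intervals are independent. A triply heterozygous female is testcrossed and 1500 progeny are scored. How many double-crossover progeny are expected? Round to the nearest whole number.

Map distances give recombination frequencies of 0.137 and 0.224 for the two intervals.
With no interference, expected double-crossover frequency = 0.137 × 0.224 = 0.03069.
Expected number = 0.03069 × 1500 = 46.03 ≈ 46.

46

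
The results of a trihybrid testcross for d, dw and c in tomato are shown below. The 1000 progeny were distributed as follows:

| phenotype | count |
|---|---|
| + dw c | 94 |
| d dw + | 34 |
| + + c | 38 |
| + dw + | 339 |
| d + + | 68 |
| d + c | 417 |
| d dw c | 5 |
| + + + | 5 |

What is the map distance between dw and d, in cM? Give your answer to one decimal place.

8.2 cM

The two most frequent reciprocal classes, d + c and + dw +, are the parental types, so the F1 was d + c / + dw +.
The two rarest classes, d dw c and + + +, are the double crossovers. Comparing them with the parentals, only the dw allele has switched, so dw is the middle locus and the order is c – dw – d.
Crossovers in the dw–d interval produce the single-crossover classes + + c and d dw + (38 + 34 = 72) plus the double crossovers (10).
RF(dw–d) = (72 + 10) / 1000 = 82/1000 = 0.0820 → 8.2 cM.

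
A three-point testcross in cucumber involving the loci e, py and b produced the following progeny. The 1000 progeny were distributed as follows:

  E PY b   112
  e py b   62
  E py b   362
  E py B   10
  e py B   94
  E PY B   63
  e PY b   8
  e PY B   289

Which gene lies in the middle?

b

The two most frequent reciprocal classes, E py b and e PY B, are the parental types, so the F1 was E py b / e PY B.
The two rarest classes, E py B and e PY b, are the double crossovers. Comparing them with the parentals, only the b allele has switched, so b is the middle locus and the order is py – b – e.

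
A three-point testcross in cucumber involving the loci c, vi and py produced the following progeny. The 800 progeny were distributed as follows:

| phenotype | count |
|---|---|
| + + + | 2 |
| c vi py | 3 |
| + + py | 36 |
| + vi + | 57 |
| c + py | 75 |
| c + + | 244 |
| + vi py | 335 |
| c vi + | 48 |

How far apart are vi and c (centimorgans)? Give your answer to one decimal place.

The two most frequent reciprocal classes, c + + and + vi py, are the parental types, so the F1 was c + + / + vi py.
The two rarest classes, + + + and c vi py, are the double crossovers. Comparing them with the parentals, only the c allele has switched, so c is the middle locus and the order is vi – c – py.
Crossovers in the vi–c interval produce the single-crossover classes c vi + and + + py (48 + 36 = 84) plus the double crossovers (5).
RF(vi–c) = (84 + 5) / 800 = 89/800 = 0.1113 → 11.1 centimorgans.

11.1 centimorgans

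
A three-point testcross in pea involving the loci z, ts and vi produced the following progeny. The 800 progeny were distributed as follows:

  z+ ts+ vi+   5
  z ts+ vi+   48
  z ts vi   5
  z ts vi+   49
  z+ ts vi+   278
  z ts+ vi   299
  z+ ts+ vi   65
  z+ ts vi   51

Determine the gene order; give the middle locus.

The two most frequent reciprocal classes, z ts+ vi and z+ ts vi+, are the parental types, so the F1 was z ts+ vi / z+ ts vi+.
The two rarest classes, z ts vi and z+ ts+ vi+, are the double crossovers. Comparing them with the parentals, only the ts allele has switched, so ts is the middle locus and the order is vi – ts – z.

ts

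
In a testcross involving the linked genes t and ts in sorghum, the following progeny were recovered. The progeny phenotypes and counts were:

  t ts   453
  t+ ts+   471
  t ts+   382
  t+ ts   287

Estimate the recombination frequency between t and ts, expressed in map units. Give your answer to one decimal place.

42.0 map units

The two most frequent classes, t+ ts+ (471) and t ts (453), are the parental types, so the F1 was t+ ts+ / t ts.
The recombinant classes are t+ ts and t ts+: 287 + 382 = 669.
Recombination frequency = 669/1593 = 0.4200 ≈ 42.0%, i.e. 42.0 map units.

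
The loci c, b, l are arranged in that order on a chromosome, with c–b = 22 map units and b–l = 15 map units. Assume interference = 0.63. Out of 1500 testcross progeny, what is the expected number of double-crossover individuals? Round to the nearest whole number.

Map distances give recombination frequencies of 0.220 and 0.150 for the two intervals.
With interference 0.63 (so coincidence = 0.37), expected double-crossover frequency = 0.220 × 0.150 × 0.37 = 0.01221.
Expected number = 0.01221 × 1500 = 18.32 ≈ 18.

18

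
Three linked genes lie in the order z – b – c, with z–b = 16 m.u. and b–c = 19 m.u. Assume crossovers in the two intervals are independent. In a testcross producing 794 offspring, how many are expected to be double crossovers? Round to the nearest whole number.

Map distances give recombination frequencies of 0.160 and 0.190 for the two intervals.
With no interference, expected double-crossover frequency = 0.160 × 0.190 = 0.03040.
Expected number = 0.03040 × 794 = 24.14 ≈ 24.

24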